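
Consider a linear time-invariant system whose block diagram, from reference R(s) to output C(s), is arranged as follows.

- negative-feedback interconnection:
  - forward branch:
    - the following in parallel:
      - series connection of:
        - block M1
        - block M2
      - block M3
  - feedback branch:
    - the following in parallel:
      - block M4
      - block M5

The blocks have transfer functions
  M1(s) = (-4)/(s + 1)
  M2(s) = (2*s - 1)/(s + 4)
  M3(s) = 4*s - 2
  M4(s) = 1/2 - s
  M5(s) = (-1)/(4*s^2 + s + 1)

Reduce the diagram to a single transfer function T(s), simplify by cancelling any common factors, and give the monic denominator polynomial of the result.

Step 1 - reduce the series chain M1, M2; result (4 - 8*s)/(s^2 + 5*s + 4)
Step 2 - sum the parallel branches (M1*M2), M3; result (4*s^3 + 18*s^2 - 2*s - 4)/(s^2 + 5*s + 4)
Step 3 - sum the parallel branches M4, M5; result (-8*s^3 + 2*s^2 - s - 1)/(8*s^2 + 2*s + 2)
Step 4 - collapse the loop (((M1*M2)+M3) forward, (M4+M5) return); result (-8*s^5 - 38*s^4 - 7*s^3 + 3*s + 2)/(8*s^6 + 34*s^5 - 14*s^4 - 12*s^3 - 5*s^2 - 6*s - 3)
No further cancellation is possible in the step-4 result, so that is T(s). Its denominator becomes monic after dividing by the leading coefficient 8.

Therefore the answer is s^6 + 17*s^5/4 - 7*s^4/4 - 3*s^3/2 - 5*s^2/8 - 3*s/4 - 3/8.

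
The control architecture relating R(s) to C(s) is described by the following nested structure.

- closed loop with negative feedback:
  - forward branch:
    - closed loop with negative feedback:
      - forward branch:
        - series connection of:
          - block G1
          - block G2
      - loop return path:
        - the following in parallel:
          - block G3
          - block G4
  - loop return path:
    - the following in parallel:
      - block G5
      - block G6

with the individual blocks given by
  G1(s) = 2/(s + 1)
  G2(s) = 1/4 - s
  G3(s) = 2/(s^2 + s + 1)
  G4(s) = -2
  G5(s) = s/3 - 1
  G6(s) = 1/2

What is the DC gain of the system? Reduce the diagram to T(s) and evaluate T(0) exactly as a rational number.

1. series reduction of G1, G2: (1 - 4*s)/(2*s + 2)
2. combine G3, G4 in parallel: (-2*s^2 - 2*s)/(s^2 + s + 1)
3. apply the feedback formula to (G1*G2), (G3+G4): (-4*s^3 - 3*s^2 - 3*s + 1)/(10*s^3 + 10*s^2 + 2*s + 2)
4. combine G5, G6 in parallel: s/3 - 1/2
5. close the feedback loop around [(G1*G2)/(1+(G1*G2)*(G3+G4))], (G5+G6): (24*s^3 + 18*s^2 + 18*s - 6)/(8*s^4 - 66*s^3 - 63*s^2 - 23*s - 9)
Evaluating the step-5 result (the overall T(s)) at s = 0 gives T(0) = -6/(-9) = 2/3.

Final answer: 2/3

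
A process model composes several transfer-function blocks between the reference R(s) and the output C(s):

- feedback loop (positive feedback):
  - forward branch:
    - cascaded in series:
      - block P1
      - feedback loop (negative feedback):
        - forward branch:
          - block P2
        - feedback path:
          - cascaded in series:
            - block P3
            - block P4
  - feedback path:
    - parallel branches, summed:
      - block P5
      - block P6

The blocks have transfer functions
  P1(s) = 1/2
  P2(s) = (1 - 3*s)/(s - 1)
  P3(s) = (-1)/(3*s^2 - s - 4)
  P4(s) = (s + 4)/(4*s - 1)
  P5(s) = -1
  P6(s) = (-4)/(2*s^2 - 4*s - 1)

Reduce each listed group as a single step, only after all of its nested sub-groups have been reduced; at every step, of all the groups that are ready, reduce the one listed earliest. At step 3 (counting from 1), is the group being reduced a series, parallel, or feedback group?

[1] cascade P3, P4
[2] feedback reduction of P2, (P3*P4)
[3] cascade P1, [P2/(1+P2*(P3*P4))]
[4] reduce the parallel group P5, P6
[5] feedback reduction of (P1*[P2/(1+P2*(P3*P4))]), (P5+P6)
The group at step 3 is a series group.

Therefore the answer is series.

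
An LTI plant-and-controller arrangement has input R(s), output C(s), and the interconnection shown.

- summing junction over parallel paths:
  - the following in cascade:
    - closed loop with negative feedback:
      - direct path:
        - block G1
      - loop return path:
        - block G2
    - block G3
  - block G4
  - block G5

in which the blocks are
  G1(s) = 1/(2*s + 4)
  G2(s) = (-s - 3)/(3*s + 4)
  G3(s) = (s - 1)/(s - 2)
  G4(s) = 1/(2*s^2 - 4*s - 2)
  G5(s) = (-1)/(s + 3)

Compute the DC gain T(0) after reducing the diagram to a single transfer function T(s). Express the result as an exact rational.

Reducing step by step:

Step 1 - apply the feedback formula to G1, G2 -> (3*s + 4)/(6*s^2 + 19*s + 13)
Step 2 - multiply [G1/(1+G1*G2)], G3 (series) -> (3*s^2 + s - 4)/(6*s^3 + 7*s^2 - 25*s - 26)
Step 3 - combine ([G1/(1+G1*G2)]*G3), G4, G5 in parallel -> (-6*s^5 + 24*s^4 + 67*s^3 - 78*s^2 - 205*s - 106)/(12*s^6 + 26*s^5 - 120*s^4 - 236*s^3 + 256*s^2 + 514*s + 156)
Evaluating the step-3 result (the overall T(s)) at s = 0 gives T(0) = -106/156 = -53/78.

Answer: -53/78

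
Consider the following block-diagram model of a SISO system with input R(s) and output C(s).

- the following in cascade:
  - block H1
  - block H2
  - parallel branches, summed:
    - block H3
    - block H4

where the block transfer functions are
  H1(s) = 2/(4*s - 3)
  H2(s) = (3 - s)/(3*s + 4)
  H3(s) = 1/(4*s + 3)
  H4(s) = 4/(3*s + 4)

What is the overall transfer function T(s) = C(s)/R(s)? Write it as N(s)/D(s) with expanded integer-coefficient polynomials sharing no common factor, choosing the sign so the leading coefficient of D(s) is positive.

The answer is (-38*s^2 + 82*s + 96)/(144*s^4 + 384*s^3 + 175*s^2 - 216*s - 144).

Reasoning:
(1) add H3, H4 (parallel) -> (19*s + 16)/(12*s^2 + 25*s + 12)
(2) series reduction of H1, H2, (H3+H4), giving the overall T(s)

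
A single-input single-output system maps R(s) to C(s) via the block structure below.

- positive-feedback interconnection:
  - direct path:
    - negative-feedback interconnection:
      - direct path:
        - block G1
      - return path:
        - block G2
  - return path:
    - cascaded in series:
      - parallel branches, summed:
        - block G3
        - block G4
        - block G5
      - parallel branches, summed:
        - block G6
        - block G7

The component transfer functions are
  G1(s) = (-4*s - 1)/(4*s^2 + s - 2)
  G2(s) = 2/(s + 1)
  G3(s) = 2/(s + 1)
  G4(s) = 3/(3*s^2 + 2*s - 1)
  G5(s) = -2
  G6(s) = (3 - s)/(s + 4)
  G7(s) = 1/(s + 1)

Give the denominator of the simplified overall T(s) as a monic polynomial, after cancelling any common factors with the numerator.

Answer: s^6 + 95*s^5/12 - s^4/4 - 295*s^3/12 - 43*s^2/6 + 115*s/12 + 37/12

Working:
[1] collapse the loop (G1 forward, G2 return) -> (-4*s^2 - 5*s - 1)/(4*s^3 + 5*s^2 - 9*s - 4)
[2] sum the parallel branches G3, G4, G5 -> (-6*s^2 + 2*s + 3)/(3*s^2 + 2*s - 1)
[3] parallel reduction of G6, G7 -> (-s^2 + 3*s + 7)/(s^2 + 5*s + 4)
[4] multiply (G3+G4+G5), (G6+G7) (series) -> (6*s^4 - 20*s^3 - 39*s^2 + 23*s + 21)/(3*s^4 + 17*s^3 + 21*s^2 + 3*s - 4)
[5] apply the feedback formula to [G1/(1+G1*G2)], ((G3+G4+G5)*(G6+G7)) -> (-12*s^5 - 71*s^4 - 101*s^3 - 33*s^2 + 13*s + 4)/(12*s^6 + 95*s^5 - 3*s^4 - 295*s^3 - 86*s^2 + 115*s + 37)
The result of step 5 is T(s) in lowest terms. Its denominator has leading coefficient 12; dividing the denominator through by 12 makes it monic.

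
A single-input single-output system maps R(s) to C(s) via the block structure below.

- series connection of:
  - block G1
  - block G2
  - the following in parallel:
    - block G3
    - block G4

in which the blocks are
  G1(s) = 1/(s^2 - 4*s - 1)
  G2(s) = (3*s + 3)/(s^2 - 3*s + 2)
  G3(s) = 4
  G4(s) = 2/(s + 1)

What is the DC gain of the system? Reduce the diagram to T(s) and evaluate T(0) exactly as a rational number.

Answer: -9

Working:
[1] sum the parallel branches G3, G4 = (4*s + 6)/(s + 1)
[2] combine G1, G2, (G3+G4) in series = (12*s + 18)/(s^4 - 7*s^3 + 13*s^2 - 5*s - 2)
DC gain: substitute s = 0 into T(s) from step 2: T(0) = 18/(-2) = -9.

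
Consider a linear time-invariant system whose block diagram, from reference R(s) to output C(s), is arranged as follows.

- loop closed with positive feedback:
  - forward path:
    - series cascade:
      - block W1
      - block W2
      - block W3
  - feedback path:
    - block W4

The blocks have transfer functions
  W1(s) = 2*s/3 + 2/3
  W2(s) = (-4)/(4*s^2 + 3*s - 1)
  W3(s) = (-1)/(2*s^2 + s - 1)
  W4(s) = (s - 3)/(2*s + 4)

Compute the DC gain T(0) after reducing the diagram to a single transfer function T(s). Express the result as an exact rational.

Step 1: multiply W1, W2, W3 (series) -> 8/(24*s^3 + 6*s^2 - 15*s + 3)
Step 2: feedback reduction of (W1*W2*W3), W4 -> (8*s + 16)/(24*s^4 + 54*s^3 - 3*s^2 - 31*s + 18)
The step-2 result is T(s). Setting s = 0: T(0) = 16/18 = 8/9.

Answer: 8/9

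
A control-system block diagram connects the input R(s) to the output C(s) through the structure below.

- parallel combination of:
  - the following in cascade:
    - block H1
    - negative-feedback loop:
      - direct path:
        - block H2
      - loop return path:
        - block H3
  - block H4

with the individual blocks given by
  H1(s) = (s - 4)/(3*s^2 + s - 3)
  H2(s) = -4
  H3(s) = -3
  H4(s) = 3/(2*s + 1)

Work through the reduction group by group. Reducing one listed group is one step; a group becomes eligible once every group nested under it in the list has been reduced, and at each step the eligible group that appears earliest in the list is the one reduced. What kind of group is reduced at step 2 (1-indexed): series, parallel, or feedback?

[1] feedback reduction of H2, H3
[2] multiply H1, [H2/(1+H2*H3)] (series)
[3] reduce the parallel group (H1*[H2/(1+H2*H3)]), H4
Step 2: series.

Final answer: series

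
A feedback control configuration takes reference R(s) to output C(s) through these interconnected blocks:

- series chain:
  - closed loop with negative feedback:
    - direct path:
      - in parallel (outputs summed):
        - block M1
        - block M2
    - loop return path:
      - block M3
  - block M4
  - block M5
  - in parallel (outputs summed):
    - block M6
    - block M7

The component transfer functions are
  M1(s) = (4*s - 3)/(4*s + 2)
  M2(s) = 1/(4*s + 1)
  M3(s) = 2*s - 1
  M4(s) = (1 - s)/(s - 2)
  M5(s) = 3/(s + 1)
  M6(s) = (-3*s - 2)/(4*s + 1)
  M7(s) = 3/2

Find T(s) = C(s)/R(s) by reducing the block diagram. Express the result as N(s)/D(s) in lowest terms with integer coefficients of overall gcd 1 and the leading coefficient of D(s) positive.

(1) sum the parallel branches M1, M2; result (16*s^2 - 4*s - 1)/(16*s^2 + 12*s + 2)
(2) reduce the feedback loop with forward (M1+M2) and return M3; result (16*s^2 - 4*s - 1)/(32*s^3 - 8*s^2 + 14*s + 3)
(3) reduce the parallel group M6, M7; result (6*s - 1)/(8*s + 2)
(4) series reduction of [(M1+M2)/(1+(M1+M2)*M3)], M4, M5, (M6+M7), which is the overall transfer function T(s) = C(s)/R(s) in lowest terms

Answer: (-288*s^4 + 408*s^3 - 114*s^2 - 9*s + 3)/(256*s^6 - 256*s^5 - 416*s^4 - 44*s^3 - 238*s^2 - 110*s - 12)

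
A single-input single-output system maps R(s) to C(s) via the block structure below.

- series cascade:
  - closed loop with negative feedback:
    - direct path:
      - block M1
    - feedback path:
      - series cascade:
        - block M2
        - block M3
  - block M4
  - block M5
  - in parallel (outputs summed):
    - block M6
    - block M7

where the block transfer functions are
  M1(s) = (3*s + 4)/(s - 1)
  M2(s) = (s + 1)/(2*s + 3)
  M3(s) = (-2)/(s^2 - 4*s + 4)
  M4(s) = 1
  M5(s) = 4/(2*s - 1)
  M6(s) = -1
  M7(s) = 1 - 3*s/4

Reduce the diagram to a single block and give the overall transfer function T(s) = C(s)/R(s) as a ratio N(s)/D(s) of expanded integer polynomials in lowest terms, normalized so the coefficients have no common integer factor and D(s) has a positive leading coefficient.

Reducing step by step:

(1) reduce the series chain M2, M3 = (-2*s - 2)/(2*s^3 - 5*s^2 - 4*s + 12)
(2) feedback reduction of M1, (M2*M3) = (6*s^4 - 7*s^3 - 32*s^2 + 20*s + 48)/(2*s^4 - 7*s^3 - 5*s^2 + 2*s - 20)
(3) combine M6, M7 in parallel = (-3*s)/4
(4) cascade [M1/(1+M1*(M2*M3))], M4, M5, (M6+M7); the result is T(s) itself (integer coefficients, no common factor, positive leading denominator coefficient)

Answer: (-18*s^5 + 21*s^4 + 96*s^3 - 60*s^2 - 144*s)/(4*s^5 - 16*s^4 - 3*s^3 + 9*s^2 - 42*s + 20)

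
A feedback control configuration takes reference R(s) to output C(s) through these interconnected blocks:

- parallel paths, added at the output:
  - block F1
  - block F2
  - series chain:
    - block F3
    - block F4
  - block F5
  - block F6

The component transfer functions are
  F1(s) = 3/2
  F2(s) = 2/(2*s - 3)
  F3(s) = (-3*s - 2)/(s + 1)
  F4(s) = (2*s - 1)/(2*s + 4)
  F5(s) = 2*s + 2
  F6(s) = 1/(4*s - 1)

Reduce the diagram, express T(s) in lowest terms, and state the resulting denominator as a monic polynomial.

1. combine F3, F4 in series -> (-6*s^2 - s + 2)/(2*s^2 + 6*s + 4)
2. add F1, F2, (F3*F4), F5, F6 (parallel) -> (32*s^5 + 48*s^4 + 74*s^3 - 175*s^2 - 130*s + 28)/(16*s^4 + 20*s^3 - 46*s^2 - 38*s + 12)
The result of step 2 is T(s) in lowest terms. Its denominator has leading coefficient 16; dividing the denominator through by 16 makes it monic.

Therefore the answer is s^4 + 5*s^3/4 - 23*s^2/8 - 19*s/8 + 3/4.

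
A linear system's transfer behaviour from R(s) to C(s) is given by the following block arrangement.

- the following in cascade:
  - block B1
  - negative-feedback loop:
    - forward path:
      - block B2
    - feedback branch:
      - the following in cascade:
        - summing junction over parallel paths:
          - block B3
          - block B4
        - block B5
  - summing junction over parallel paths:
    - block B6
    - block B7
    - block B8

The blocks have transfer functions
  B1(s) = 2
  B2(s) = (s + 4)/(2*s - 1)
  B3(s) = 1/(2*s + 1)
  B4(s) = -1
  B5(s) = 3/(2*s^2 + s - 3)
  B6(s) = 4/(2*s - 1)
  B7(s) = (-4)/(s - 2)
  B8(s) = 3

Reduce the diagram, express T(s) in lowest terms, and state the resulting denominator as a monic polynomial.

Answer: s^6 - 2*s^5 - 11*s^4/4 + 29*s^3/8 + 91*s^2/16 - 65*s/16 + 3/8

Working:
Step 1. parallel reduction of B3, B4 -> (-2*s)/(2*s + 1)
Step 2. cascade (B3+B4), B5 -> (-6*s)/(4*s^3 + 4*s^2 - 5*s - 3)
Step 3. close the feedback loop around B2, ((B3+B4)*B5) -> (4*s^4 + 20*s^3 + 11*s^2 - 23*s - 12)/(8*s^4 + 4*s^3 - 20*s^2 - 25*s + 3)
Step 4. sum the parallel branches B6, B7, B8 -> (6*s^2 - 19*s + 2)/(2*s^2 - 5*s + 2)
Step 5. reduce the series chain B1, [B2/(1+B2*((B3+B4)*B5))], (B6+B7+B8) -> (48*s^6 + 88*s^5 - 612*s^4 - 614*s^3 + 774*s^2 + 364*s - 48)/(16*s^6 - 32*s^5 - 44*s^4 + 58*s^3 + 91*s^2 - 65*s + 6)
The result of step 5 is T(s) in lowest terms. Its denominator has leading coefficient 16; dividing the denominator through by 16 makes it monic.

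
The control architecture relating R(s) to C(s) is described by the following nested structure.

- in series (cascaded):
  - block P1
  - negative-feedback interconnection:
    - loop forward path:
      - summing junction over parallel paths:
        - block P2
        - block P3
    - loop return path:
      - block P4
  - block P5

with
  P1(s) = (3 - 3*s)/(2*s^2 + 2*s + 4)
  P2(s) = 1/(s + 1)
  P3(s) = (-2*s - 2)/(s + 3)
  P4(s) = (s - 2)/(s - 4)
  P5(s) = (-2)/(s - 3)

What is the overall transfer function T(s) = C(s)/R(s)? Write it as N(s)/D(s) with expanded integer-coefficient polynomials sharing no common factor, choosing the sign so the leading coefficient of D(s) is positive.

Step 1: reduce the parallel group P2, P3 gives (-2*s^2 - 3*s + 1)/(s^2 + 4*s + 3)
Step 2: close the feedback loop around (P2+P3), P4 gives (2*s^3 - 5*s^2 - 13*s + 4)/(s^3 - s^2 + 6*s + 14)
Step 3: combine P1, [(P2+P3)/(1+(P2+P3)*P4)], P5 in series - this is the overall T(s), already in the required normalized form

Answer: (6*s^4 - 21*s^3 - 24*s^2 + 51*s - 12)/(s^6 - 3*s^5 + 7*s^4 - 3*s^3 - 28*s^2 - 50*s - 84)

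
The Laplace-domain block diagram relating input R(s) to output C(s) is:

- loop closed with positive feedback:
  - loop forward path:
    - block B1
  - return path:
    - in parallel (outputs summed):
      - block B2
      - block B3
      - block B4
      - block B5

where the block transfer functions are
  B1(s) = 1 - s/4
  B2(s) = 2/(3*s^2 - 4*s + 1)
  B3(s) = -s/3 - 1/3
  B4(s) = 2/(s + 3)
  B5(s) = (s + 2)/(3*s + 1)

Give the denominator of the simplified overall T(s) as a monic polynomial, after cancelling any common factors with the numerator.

(1) sum the parallel branches B2, B3, B4, B5; result (-9*s^5 - 18*s^4 + 97*s^3 - 9*s^2 - 4*s + 39)/(27*s^4 + 54*s^3 - 84*s^2 - 6*s + 9)
(2) close the feedback loop around B1, (B2+B3+B4+B5); result (27*s^5 - 54*s^4 - 300*s^3 + 330*s^2 + 33*s - 36)/(9*s^6 - 18*s^5 - 277*s^4 + 181*s^3 + 304*s^2 - 31*s + 120)
That last expression is T(s), already simplified. Scaling its denominator by 1/9 (the reciprocal of the leading coefficient) yields the monic denominator.

Final answer: s^6 - 2*s^5 - 277*s^4/9 + 181*s^3/9 + 304*s^2/9 - 31*s/9 + 40/3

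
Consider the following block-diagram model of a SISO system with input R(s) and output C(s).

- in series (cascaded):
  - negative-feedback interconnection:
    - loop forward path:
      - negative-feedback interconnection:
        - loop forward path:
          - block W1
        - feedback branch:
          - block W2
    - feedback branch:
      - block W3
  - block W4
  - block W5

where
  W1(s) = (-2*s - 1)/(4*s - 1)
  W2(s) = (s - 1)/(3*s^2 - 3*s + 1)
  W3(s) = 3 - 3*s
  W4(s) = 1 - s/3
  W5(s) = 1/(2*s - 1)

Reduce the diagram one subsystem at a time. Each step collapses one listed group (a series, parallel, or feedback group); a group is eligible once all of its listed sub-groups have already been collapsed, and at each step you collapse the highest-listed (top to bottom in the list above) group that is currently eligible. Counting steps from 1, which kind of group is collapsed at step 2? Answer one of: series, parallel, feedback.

Step 1: apply the feedback formula to W1, W2
Step 2: reduce the feedback loop with forward [W1/(1+W1*W2)] and return W3
Step 3: series reduction of [[W1/(1+W1*W2)]/(1+[W1/(1+W1*W2)]*W3)], W4, W5
Step 2 collapses a feedback group.

Answer: feedback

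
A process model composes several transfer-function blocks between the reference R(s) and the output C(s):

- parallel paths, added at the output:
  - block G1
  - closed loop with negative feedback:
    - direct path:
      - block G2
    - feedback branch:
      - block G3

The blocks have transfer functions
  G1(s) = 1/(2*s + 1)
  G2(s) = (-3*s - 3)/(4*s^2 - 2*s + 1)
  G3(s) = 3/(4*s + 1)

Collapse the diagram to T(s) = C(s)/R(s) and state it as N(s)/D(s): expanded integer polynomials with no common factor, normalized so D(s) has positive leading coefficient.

Step 1: reduce the feedback loop with forward G2 and return G3 -> (-12*s^2 - 15*s - 3)/(16*s^3 - 4*s^2 - 7*s - 8)
Step 2: add G1, [G2/(1+G2*G3)] (parallel), giving the overall T(s)

Answer: (-8*s^3 - 46*s^2 - 28*s - 11)/(32*s^4 + 8*s^3 - 18*s^2 - 23*s - 8)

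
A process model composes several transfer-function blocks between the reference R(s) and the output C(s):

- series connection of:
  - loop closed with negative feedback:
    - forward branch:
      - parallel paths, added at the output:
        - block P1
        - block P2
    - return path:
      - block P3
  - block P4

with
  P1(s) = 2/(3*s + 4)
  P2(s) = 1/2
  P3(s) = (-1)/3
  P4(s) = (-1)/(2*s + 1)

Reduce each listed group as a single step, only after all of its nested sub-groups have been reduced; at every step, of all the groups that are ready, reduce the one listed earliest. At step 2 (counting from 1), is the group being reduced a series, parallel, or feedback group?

Step 1 - add P1, P2 (parallel)
Step 2 - apply the feedback formula to (P1+P2), P3
Step 3 - reduce the series chain [(P1+P2)/(1+(P1+P2)*P3)], P4
At step 2 the group reduced is feedback.

Final answer: feedback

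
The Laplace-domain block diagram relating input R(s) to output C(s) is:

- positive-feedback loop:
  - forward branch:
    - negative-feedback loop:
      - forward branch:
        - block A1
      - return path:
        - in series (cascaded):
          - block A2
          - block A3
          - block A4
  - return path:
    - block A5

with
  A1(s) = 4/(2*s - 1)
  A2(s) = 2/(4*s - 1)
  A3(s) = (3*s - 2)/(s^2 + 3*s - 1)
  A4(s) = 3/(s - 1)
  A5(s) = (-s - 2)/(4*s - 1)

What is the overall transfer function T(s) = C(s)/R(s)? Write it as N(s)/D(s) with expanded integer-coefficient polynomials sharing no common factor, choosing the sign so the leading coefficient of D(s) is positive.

(1) cascade A2, A3, A4 -> (18*s - 12)/(4*s^4 + 7*s^3 - 18*s^2 + 8*s - 1)
(2) reduce the feedback loop with forward A1 and return (A2*A3*A4) -> (16*s^4 + 28*s^3 - 72*s^2 + 32*s - 4)/(8*s^5 + 10*s^4 - 43*s^3 + 34*s^2 + 62*s - 47)
(3) feedback reduction of [A1/(1+A1*(A2*A3*A4))], A5, giving the overall T(s)

Hence the answer: (16*s^4 + 28*s^3 - 72*s^2 + 32*s - 4)/(8*s^5 + 14*s^4 - 27*s^3 + 34*s^2 + 34*s - 39)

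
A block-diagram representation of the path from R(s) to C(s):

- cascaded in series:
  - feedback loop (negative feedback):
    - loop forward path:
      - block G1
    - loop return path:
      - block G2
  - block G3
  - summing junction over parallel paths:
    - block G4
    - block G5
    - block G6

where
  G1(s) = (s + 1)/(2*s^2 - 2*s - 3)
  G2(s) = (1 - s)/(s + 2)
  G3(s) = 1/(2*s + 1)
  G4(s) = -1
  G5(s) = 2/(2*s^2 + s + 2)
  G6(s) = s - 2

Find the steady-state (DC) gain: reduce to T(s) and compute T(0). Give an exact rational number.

Step 1: apply the feedback formula to G1, G2, giving (s^2 + 3*s + 2)/(2*s^3 + s^2 - 7*s - 5)
Step 2: reduce the parallel group G4, G5, G6, giving (2*s^3 - 5*s^2 - s - 4)/(2*s^2 + s + 2)
Step 3: cascade [G1/(1+G1*G2)], G3, (G4+G5+G6), giving (2*s^5 + s^4 - 12*s^3 - 17*s^2 - 14*s - 8)/(8*s^6 + 12*s^5 - 14*s^4 - 39*s^3 - 53*s^2 - 39*s - 10)
The step-3 result is T(s). Setting s = 0: T(0) = -8/(-10) = 4/5.

Therefore the answer is 4/5.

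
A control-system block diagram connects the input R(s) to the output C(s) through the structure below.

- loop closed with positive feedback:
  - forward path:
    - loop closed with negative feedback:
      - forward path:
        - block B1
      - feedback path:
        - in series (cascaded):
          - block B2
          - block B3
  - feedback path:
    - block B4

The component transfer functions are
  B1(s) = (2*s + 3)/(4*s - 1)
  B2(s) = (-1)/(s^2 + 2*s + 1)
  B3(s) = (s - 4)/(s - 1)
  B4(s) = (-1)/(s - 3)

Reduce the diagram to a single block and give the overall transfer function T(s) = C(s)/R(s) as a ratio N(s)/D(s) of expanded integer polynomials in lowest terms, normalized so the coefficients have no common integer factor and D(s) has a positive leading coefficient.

Reducing step by step:

(1) reduce the series chain B2, B3: (4 - s)/(s^3 + s^2 - s - 1)
(2) feedback reduction of B1, (B2*B3): (2*s^4 + 5*s^3 + s^2 - 5*s - 3)/(4*s^4 + 3*s^3 - 7*s^2 + 2*s + 13)
(3) collapse the loop ([B1/(1+B1*(B2*B3))] forward, B4 return), giving the overall T(s)

Answer: (2*s^5 - s^4 - 14*s^3 - 8*s^2 + 12*s + 9)/(4*s^5 - 7*s^4 - 11*s^3 + 24*s^2 + 2*s - 42)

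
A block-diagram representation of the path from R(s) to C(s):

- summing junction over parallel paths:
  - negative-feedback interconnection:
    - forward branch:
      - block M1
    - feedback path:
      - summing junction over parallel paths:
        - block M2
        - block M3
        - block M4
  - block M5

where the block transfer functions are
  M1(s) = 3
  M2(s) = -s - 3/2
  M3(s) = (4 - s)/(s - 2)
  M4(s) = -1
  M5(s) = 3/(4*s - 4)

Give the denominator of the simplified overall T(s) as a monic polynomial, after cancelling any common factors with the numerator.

Step 1. reduce the parallel group M2, M3, M4 = (-2*s^2 - 3*s + 18)/(2*s - 4)
Step 2. close the feedback loop around M1, (M2+M3+M4) = (12 - 6*s)/(6*s^2 + 7*s - 50)
Step 3. parallel reduction of [M1/(1+M1*(M2+M3+M4))], M5 = (-6*s^2 + 93*s - 198)/(24*s^3 + 4*s^2 - 228*s + 200)
That last expression is T(s), already simplified. Scaling its denominator by 1/24 (the reciprocal of the leading coefficient) yields the monic denominator.

Therefore the answer is s^3 + s^2/6 - 19*s/2 + 25/3.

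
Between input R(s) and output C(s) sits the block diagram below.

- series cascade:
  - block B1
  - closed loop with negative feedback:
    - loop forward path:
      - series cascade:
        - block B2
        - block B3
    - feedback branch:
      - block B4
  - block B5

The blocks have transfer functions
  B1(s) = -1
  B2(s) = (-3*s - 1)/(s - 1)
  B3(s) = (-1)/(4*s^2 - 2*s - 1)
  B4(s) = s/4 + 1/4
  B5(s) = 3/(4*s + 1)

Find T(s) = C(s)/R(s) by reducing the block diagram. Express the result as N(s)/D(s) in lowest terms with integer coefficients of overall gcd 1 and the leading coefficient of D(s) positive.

Reducing step by step:

[1] series reduction of B2, B3 gives (3*s + 1)/(4*s^3 - 6*s^2 + s + 1)
[2] reduce the feedback loop with forward (B2*B3) and return B4 gives (12*s + 4)/(16*s^3 - 21*s^2 + 8*s + 5)
[3] combine B1, [(B2*B3)/(1+(B2*B3)*B4)], B5 in series, giving the overall T(s)

Answer: (-36*s - 12)/(64*s^4 - 68*s^3 + 11*s^2 + 28*s + 5)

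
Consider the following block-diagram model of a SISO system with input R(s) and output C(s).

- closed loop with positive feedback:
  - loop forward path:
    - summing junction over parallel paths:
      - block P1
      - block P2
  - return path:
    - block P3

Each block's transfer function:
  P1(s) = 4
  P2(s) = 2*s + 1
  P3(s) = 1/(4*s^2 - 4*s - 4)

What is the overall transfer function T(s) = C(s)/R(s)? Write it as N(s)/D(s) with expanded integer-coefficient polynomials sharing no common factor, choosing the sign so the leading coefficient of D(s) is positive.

Step 1: parallel reduction of P1, P2; result 2*s + 5
Step 2: reduce the feedback loop with forward (P1+P2) and return P3; the result is T(s) itself (integer coefficients, no common factor, positive leading denominator coefficient)

Answer: (8*s^3 + 12*s^2 - 28*s - 20)/(4*s^2 - 6*s - 9)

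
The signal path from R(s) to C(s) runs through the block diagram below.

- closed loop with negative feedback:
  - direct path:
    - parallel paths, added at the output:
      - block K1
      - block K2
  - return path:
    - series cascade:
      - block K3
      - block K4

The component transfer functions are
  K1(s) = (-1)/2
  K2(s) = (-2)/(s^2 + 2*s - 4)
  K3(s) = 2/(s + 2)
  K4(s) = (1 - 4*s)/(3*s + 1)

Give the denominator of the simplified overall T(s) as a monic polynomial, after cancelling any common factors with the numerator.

1. parallel reduction of K1, K2: (-s^2 - 2*s)/(2*s^2 + 4*s - 8)
2. combine K3, K4 in series: (2 - 8*s)/(3*s^2 + 7*s + 2)
3. reduce the feedback loop with forward (K1+K2) and return (K3*K4): (-3*s^3 - 7*s^2 - 2*s)/(6*s^3 + 22*s^2 - 22*s - 8)
T(s) is the step-3 result (common factors already cancelled). Leading coefficient of the denominator: 6. Divide through by 6 for the monic polynomial.

Answer: s^3 + 11*s^2/3 - 11*s/3 - 4/3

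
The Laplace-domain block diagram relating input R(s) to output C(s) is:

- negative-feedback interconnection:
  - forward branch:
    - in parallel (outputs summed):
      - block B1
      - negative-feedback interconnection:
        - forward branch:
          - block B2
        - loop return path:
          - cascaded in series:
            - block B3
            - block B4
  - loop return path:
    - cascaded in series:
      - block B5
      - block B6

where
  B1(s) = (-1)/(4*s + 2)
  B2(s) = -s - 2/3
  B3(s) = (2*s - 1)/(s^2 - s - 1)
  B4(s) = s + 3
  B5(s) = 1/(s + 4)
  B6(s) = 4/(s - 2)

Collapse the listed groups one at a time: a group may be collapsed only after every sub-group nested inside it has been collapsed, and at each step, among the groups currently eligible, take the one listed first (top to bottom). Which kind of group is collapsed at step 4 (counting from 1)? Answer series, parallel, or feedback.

(1) combine B3, B4 in series
(2) apply the feedback formula to B2, (B3*B4)
(3) combine B1, [B2/(1+B2*(B3*B4))] in parallel
(4) multiply B5, B6 (series)
(5) feedback reduction of (B1+[B2/(1+B2*(B3*B4))]), (B5*B6)
Step 4 collapses a series group.

Answer: series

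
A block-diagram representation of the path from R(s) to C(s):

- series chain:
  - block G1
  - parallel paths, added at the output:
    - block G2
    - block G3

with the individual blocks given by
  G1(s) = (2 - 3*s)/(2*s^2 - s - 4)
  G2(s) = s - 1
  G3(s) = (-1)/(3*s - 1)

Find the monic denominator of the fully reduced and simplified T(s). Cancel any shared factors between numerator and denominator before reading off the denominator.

[1] add G2, G3 (parallel) gives (3*s^2 - 4*s)/(3*s - 1)
[2] cascade G1, (G2+G3) gives (-9*s^3 + 18*s^2 - 8*s)/(6*s^3 - 5*s^2 - 11*s + 4)
Step 2 gives the fully reduced T(s), with no common factor left to cancel. The denominator's leading coefficient is 6, so divide each of its coefficients by 6 to get the monic form.

Answer: s^3 - 5*s^2/6 - 11*s/6 + 2/3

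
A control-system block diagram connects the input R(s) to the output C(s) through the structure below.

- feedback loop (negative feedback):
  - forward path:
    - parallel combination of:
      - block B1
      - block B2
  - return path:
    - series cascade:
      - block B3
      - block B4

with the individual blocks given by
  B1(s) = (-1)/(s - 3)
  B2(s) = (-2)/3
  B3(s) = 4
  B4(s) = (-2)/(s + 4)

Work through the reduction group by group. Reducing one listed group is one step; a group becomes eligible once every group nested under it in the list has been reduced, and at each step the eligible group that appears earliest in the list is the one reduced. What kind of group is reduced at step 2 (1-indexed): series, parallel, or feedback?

Reducing step by step:

(1) reduce the parallel group B1, B2
(2) cascade B3, B4
(3) feedback reduction of (B1+B2), (B3*B4)
Step 2: series.

Answer: series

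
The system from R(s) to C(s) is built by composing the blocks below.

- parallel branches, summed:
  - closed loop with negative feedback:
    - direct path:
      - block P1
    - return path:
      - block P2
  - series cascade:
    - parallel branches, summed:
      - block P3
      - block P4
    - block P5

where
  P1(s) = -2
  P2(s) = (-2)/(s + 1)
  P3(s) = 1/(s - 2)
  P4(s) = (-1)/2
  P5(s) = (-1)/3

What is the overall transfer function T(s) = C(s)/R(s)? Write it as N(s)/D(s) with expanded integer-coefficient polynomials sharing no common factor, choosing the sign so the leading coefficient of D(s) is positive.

[1] apply the feedback formula to P1, P2 -> (-2*s - 2)/(s + 5)
[2] reduce the parallel group P3, P4 -> (4 - s)/(2*s - 4)
[3] combine (P3+P4), P5 in series -> (s - 4)/(6*s - 12)
[4] sum the parallel branches [P1/(1+P1*P2)], ((P3+P4)*P5), giving the overall T(s)

Therefore the answer is (-11*s^2 + 13*s + 4)/(6*s^2 + 18*s - 60).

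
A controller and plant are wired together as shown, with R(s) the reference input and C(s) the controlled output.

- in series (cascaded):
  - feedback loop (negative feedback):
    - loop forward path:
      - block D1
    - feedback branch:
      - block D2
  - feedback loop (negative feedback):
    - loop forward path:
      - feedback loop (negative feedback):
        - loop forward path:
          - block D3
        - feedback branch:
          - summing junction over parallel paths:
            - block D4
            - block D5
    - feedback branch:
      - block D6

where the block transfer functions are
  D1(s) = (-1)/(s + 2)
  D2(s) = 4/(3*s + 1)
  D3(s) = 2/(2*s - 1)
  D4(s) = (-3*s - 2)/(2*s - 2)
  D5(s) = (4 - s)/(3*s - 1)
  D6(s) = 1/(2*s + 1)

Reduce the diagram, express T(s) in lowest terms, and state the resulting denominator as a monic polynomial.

(1) collapse the loop (D1 forward, D2 return), giving (-3*s - 1)/(3*s^2 + 7*s - 2)
(2) reduce the parallel group D4, D5, giving (-11*s^2 + 7*s - 6)/(6*s^2 - 8*s + 2)
(3) close the feedback loop around D3, (D4+D5), giving (6*s^2 - 8*s + 2)/(6*s^3 - 22*s^2 + 13*s - 7)
(4) collapse the loop ([D3/(1+D3*(D4+D5))] forward, D6 return), giving (12*s^3 - 10*s^2 - 4*s + 2)/(12*s^4 - 38*s^3 + 10*s^2 - 9*s - 5)
(5) cascade [D1/(1+D1*D2)], [[D3/(1+D3*(D4+D5))]/(1+[D3/(1+D3*(D4+D5))]*D6)], giving (-36*s^4 + 18*s^3 + 22*s^2 - 2*s - 2)/(36*s^6 - 30*s^5 - 260*s^4 + 119*s^3 - 98*s^2 - 17*s + 10)
The result of step 5 is T(s) in lowest terms. Its denominator has leading coefficient 36; dividing the denominator through by 36 makes it monic.

Therefore the answer is s^6 - 5*s^5/6 - 65*s^4/9 + 119*s^3/36 - 49*s^2/18 - 17*s/36 + 5/18.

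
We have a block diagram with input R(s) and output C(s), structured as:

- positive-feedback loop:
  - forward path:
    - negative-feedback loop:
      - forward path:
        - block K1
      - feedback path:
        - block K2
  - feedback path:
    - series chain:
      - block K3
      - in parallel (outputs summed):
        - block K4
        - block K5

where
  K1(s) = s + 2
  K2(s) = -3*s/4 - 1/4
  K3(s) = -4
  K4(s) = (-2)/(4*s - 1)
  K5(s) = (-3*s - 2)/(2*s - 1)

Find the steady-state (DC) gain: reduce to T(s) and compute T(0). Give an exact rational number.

(1) apply the feedback formula to K1, K2 -> (-4*s - 8)/(3*s^2 + 7*s - 2)
(2) reduce the parallel group K4, K5 -> (-12*s^2 - 9*s + 4)/(8*s^2 - 6*s + 1)
(3) series reduction of K3, (K4+K5) -> (48*s^2 + 36*s - 16)/(8*s^2 - 6*s + 1)
(4) feedback reduction of [K1/(1+K1*K2)], (K3*(K4+K5)) -> (-32*s^3 - 40*s^2 + 44*s - 8)/(24*s^4 + 230*s^3 + 473*s^2 + 243*s - 130)
The step-4 result is T(s). Setting s = 0: T(0) = -8/(-130) = 4/65.

Final answer: 4/65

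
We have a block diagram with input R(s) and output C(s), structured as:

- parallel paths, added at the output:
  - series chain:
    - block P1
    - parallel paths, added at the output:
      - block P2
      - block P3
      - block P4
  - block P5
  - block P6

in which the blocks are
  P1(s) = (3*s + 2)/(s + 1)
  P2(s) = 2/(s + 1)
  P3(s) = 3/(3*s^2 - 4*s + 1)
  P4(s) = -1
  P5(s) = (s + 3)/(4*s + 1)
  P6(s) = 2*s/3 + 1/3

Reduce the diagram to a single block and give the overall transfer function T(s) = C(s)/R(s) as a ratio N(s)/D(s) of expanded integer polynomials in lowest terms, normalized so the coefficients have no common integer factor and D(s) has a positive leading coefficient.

Reducing step by step:

Step 1. parallel reduction of P2, P3, P4, giving (-3*s^3 + 7*s^2 - 2*s + 4)/(3*s^3 - s^2 - 3*s + 1)
Step 2. multiply P1, (P2+P3+P4) (series), giving (-9*s^4 + 15*s^3 + 8*s^2 + 8*s + 8)/(3*s^4 + 2*s^3 - 4*s^2 - 2*s + 1)
Step 3. sum the parallel branches (P1*(P2+P3+P4)), P5, P6, which is the overall transfer function T(s) = C(s)/R(s) in lowest terms

Answer: (24*s^6 - 65*s^5 + 169*s^4 + 109*s^3 + 70*s^2 + 109*s + 34)/(36*s^5 + 33*s^4 - 42*s^3 - 36*s^2 + 6*s + 3)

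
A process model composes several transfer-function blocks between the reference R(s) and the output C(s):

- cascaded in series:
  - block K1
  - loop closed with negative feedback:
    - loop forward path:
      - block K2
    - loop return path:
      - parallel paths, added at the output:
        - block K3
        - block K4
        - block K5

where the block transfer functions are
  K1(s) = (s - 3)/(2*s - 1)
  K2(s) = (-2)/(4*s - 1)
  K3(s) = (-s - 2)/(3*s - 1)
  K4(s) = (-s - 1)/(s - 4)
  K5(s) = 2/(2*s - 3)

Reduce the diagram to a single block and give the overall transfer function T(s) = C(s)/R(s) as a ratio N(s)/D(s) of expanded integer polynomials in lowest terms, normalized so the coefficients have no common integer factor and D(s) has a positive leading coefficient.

(1) add K3, K4, K5 (parallel) -> (-8*s^3 + 18*s^2 - 8*s - 19)/(6*s^3 - 35*s^2 + 47*s - 12)
(2) collapse the loop (K2 forward, (K3+K4+K5) return) -> (-12*s^3 + 70*s^2 - 94*s + 24)/(24*s^4 - 130*s^3 + 187*s^2 - 79*s + 50)
(3) series reduction of K1, [K2/(1+K2*(K3+K4+K5))] - this is the overall T(s), already in the required normalized form

Final answer: (-12*s^4 + 106*s^3 - 304*s^2 + 306*s - 72)/(48*s^5 - 284*s^4 + 504*s^3 - 345*s^2 + 179*s - 50)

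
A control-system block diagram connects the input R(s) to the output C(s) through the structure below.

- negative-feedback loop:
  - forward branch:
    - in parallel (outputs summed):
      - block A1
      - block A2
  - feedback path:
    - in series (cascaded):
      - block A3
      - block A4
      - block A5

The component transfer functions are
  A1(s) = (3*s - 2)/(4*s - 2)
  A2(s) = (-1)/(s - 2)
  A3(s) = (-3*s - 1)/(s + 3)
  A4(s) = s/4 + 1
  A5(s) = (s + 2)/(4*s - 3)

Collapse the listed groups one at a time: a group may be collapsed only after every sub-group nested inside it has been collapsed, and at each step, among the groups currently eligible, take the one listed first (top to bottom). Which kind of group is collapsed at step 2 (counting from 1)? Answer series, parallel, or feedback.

Step 1: sum the parallel branches A1, A2
Step 2: cascade A3, A4, A5
Step 3: reduce the feedback loop with forward (A1+A2) and return (A3*A4*A5)
At step 2 the group reduced is series.

Answer: series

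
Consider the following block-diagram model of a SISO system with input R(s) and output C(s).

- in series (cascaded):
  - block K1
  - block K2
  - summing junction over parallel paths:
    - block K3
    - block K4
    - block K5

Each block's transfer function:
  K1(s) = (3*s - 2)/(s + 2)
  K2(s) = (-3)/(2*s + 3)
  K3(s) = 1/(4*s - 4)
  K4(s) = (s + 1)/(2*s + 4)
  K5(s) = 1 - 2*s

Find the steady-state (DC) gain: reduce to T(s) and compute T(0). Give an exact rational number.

Reducing step by step:

Step 1 - reduce the parallel group K3, K4, K5 = (-8*s^3 - 2*s^2 + 21*s - 8)/(4*s^2 + 4*s - 8)
Step 2 - combine K1, K2, (K3+K4+K5) in series = (72*s^4 - 30*s^3 - 201*s^2 + 198*s - 48)/(8*s^4 + 36*s^3 + 36*s^2 - 32*s - 48)
That last expression is T(s); at s = 0 only the constant terms survive, so T(0) = -48/(-48) = 1.

Answer: 1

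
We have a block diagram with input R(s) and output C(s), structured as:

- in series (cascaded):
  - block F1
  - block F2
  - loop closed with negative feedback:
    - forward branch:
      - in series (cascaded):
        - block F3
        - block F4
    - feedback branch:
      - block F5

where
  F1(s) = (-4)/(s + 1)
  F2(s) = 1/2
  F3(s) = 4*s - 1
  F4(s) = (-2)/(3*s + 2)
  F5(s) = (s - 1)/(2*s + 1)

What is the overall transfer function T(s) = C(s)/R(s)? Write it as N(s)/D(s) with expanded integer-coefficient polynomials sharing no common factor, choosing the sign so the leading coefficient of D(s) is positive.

Answer: (-32*s^2 - 8*s + 4)/(2*s^3 - 15*s^2 - 17*s)

Working:
1. reduce the series chain F3, F4 -> (2 - 8*s)/(3*s + 2)
2. reduce the feedback loop with forward (F3*F4) and return F5 -> (16*s^2 + 4*s - 2)/(2*s^2 - 17*s)
3. combine F1, F2, [(F3*F4)/(1+(F3*F4)*F5)] in series - this is the overall T(s), already in the required normalized form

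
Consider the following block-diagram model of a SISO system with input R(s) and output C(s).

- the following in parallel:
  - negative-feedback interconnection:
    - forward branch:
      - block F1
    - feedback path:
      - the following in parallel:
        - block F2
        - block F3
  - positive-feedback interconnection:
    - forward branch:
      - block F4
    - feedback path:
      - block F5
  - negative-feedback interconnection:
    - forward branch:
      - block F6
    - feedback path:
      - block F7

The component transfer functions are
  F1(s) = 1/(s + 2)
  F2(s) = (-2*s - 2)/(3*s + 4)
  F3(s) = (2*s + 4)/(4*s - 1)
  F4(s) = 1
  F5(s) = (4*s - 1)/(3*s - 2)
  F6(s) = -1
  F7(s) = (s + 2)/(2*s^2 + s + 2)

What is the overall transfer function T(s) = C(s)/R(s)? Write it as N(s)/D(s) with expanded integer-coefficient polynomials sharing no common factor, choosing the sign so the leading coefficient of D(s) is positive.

Step 1 - add F2, F3 (parallel) gives (-2*s^2 + 14*s + 18)/(12*s^2 + 13*s - 4)
Step 2 - feedback reduction of F1, (F2+F3) gives (12*s^2 + 13*s - 4)/(12*s^3 + 35*s^2 + 36*s + 10)
Step 3 - collapse the loop (F4 forward, F5 return) gives (2 - 3*s)/(s + 1)
Step 4 - feedback reduction of F6, F7 gives (-2*s^2 - s - 2)/(2*s^2)
Step 5 - reduce the parallel group [F1/(1+F1*(F2+F3))], [F4/(1-F4*F5)], [F6/(1+F6*F7)], giving the overall T(s)

Answer: (-96*s^6 - 244*s^5 - 239*s^4 - 155*s^3 - 176*s^2 - 102*s - 20)/(24*s^6 + 94*s^5 + 142*s^4 + 92*s^3 + 20*s^2)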